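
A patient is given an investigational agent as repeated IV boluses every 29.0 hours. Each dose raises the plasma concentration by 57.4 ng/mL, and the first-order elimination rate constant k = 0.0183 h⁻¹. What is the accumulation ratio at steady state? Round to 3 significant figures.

2.43

Fraction remaining after one interval: e^(−kτ) = e^(−0.01830 × 29.0) = 0.5882
R = 1 / (1 − 0.5882) = 1 / 0.4118 ≈ 2.43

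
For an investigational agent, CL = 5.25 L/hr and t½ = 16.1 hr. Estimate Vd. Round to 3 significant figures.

122 L

k = ln 2 / t½ = ln 2 / 16.1 = 0.04305 hr⁻¹
V = CL / k = 5.25 / 0.04305 ≈ 122 L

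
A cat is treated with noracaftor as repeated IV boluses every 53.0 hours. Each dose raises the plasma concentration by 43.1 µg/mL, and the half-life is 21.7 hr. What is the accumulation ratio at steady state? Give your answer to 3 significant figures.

k = ln 2 / 21.7 = 0.03194 hr⁻¹
Fraction remaining after one interval: e^(−kτ) = e^(−0.03194 × 53.0) = 0.1840
R = 1 / (1 − 0.1840) = 1 / 0.8160 ≈ 1.23

1.23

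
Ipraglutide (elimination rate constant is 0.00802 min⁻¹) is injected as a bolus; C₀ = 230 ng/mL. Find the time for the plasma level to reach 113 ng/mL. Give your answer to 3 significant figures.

C(t) = C₀ e^(−kt)  ⇒  t = ln(C₀/C) / k
t = ln(230/113) / 0.008020 = 0.7107 / 0.008020 ≈ 88.6 minutes

88.6 minutes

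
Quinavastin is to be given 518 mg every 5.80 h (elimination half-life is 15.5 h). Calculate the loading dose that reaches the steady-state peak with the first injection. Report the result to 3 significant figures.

k = ln 2 / 15.5 = 0.04472 h⁻¹
Accumulation ratio R = 1 / (1 − e^(−kτ)) = 1 / (1 − e^(−0.04472×5.80)) = 1 / (1 − 0.7715) = 4.377
Loading dose = maintenance dose × R = 518 × 4.377 ≈ 2270 mg

2270 mg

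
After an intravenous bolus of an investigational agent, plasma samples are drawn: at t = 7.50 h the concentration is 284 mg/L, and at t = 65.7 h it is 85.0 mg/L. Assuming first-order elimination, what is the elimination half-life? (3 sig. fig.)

k = ln(C₁/C₂) / (t₂ − t₁) = ln(284/85.0) / (65.7 − 7.50)
  = 1.206 / 58.20 = 0.02073 h⁻¹
t½ = ln 2 / k = ln 2 / 0.02073 ≈ 33.4 hours

33.4 hours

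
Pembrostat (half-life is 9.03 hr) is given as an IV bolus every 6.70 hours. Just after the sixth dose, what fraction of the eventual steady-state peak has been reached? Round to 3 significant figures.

0.954

k = ln 2 / 9.03 = 0.07676 hr⁻¹
f_n = 1 − e^(−nkτ) = 1 − e^(−6 × 0.07676 × 6.70) = 1 − e^(−3.086) = 1 − 0.04569 ≈ 0.954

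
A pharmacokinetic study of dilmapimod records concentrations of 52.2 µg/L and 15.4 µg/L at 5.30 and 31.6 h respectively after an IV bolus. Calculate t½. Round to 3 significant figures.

14.9 hours

k = ln(C₁/C₂) / (t₂ − t₁) = ln(52.2/15.4) / (31.6 − 5.30)
  = 1.221 / 26.30 = 0.04642 h⁻¹
t½ = ln 2 / k = ln 2 / 0.04642 ≈ 14.9 hours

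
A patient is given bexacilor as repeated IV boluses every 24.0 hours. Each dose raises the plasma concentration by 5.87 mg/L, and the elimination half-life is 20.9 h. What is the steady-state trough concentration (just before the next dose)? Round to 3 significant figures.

k = ln 2 / 20.9 = 0.03316 h⁻¹
Fraction remaining after one interval: e^(−kτ) = e^(−0.03316 × 24.0) = 0.4511
R = 1 / (1 − 0.4511) = 1.822
Css,max = 5.87 × 1.822 = 10.70 mg/L
Css,min = Css,max × e^(−kτ) = 10.70 × 0.4511 ≈ 4.83 mg/L

4.83 mg/L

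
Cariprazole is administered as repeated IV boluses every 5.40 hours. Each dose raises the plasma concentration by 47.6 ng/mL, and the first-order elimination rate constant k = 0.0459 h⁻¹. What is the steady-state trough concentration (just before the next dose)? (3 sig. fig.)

Fraction remaining after one interval: e^(−kτ) = e^(−0.04590 × 5.40) = 0.7805
R = 1 / (1 − 0.7805) = 4.555
Css,max = 47.6 × 4.555 = 216.8 ng/mL
Css,min = Css,max × e^(−kτ) = 216.8 × 0.7805 ≈ 169 ng/mL

169 ng/mL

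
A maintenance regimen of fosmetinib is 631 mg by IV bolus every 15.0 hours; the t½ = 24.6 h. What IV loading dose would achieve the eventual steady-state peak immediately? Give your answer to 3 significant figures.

k = ln 2 / 24.6 = 0.02818 h⁻¹
Accumulation ratio R = 1 / (1 − e^(−kτ)) = 1 / (1 − e^(−0.02818×15.0)) = 1 / (1 − 0.6553) = 2.901
Loading dose = maintenance dose × R = 631 × 2.901 ≈ 1830 mg

1830 mg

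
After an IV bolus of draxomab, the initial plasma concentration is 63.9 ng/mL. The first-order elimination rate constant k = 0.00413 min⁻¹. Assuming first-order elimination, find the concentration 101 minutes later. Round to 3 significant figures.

C(t) = C₀ e^(−kt) = 63.9 × e^(−0.004130 × 101) = 63.9 × e^(−0.4171) = 63.9 × 0.6589 ≈ 42.1 ng/mL

42.1 ng/mL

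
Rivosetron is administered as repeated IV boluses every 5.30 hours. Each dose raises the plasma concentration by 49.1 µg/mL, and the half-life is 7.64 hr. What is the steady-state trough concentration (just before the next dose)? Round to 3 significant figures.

k = ln 2 / 7.64 = 0.09073 hr⁻¹
Fraction remaining after one interval: e^(−kτ) = e^(−0.09073 × 5.30) = 0.6183
R = 1 / (1 − 0.6183) = 2.620
Css,max = 49.1 × 2.620 = 128.6 µg/mL
Css,min = Css,max × e^(−kτ) = 128.6 × 0.6183 ≈ 79.5 µg/mL

79.5 µg/mL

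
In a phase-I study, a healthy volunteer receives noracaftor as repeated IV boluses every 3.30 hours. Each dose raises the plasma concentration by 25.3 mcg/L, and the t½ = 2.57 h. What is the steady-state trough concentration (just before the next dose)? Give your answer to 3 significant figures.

17.6 mcg/L

k = ln 2 / 2.57 = 0.2697 h⁻¹
Fraction remaining after one interval: e^(−kτ) = e^(−0.2697 × 3.30) = 0.4106
R = 1 / (1 − 0.4106) = 1.697
Css,max = 25.3 × 1.697 = 42.93 mcg/L
Css,min = Css,max × e^(−kτ) = 42.93 × 0.4106 ≈ 17.6 mcg/L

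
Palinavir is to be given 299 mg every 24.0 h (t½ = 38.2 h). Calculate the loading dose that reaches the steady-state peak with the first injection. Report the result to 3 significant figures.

847 mg

k = ln 2 / 38.2 = 0.01815 h⁻¹
Accumulation ratio R = 1 / (1 − e^(−kτ)) = 1 / (1 − e^(−0.01815×24.0)) = 1 / (1 − 0.6470) = 2.832
Loading dose = maintenance dose × R = 299 × 2.832 ≈ 847 mg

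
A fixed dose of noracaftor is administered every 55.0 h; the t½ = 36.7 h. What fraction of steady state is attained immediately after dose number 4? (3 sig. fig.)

0.984

k = ln 2 / 36.7 = 0.01889 h⁻¹
f_n = 1 − e^(−nkτ) = 1 − e^(−4 × 0.01889 × 55.0) = 1 − e^(−4.155) = 1 − 0.01568 ≈ 0.984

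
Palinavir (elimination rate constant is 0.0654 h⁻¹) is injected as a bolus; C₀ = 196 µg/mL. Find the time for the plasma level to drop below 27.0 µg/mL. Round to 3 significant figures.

30.3 hours

C(t) = C₀ e^(−kt)  ⇒  t = ln(C₀/C) / k
t = ln(196/27.0) / 0.06540 = 1.982 / 0.06540 ≈ 30.3 hours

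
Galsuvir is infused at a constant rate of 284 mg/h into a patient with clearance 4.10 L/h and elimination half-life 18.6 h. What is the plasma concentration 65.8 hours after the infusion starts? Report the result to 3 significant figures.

63.3 mg/L

Css = rate / CL = 284 / 4.10 = 69.27 mg/L
k = ln 2 / 18.6 = 0.03727 h⁻¹
C(t) = Css (1 − e^(−kt)) = 69.27 × (1 − e^(−2.452)) = 69.27 × 0.9139 ≈ 63.3 mg/L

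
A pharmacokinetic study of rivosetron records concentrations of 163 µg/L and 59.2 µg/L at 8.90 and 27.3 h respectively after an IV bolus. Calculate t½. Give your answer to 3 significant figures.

k = ln(C₁/C₂) / (t₂ − t₁) = ln(163/59.2) / (27.3 − 8.90)
  = 1.013 / 18.40 = 0.05505 h⁻¹
t½ = ln 2 / k = ln 2 / 0.05505 ≈ 12.6 hours

12.6 hours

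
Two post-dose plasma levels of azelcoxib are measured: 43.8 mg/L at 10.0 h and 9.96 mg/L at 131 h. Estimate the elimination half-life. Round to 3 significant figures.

56.6 hours

k = ln(C₁/C₂) / (t₂ − t₁) = ln(43.8/9.96) / (131 − 10.0)
  = 1.481 / 121.0 = 0.01224 h⁻¹
t½ = ln 2 / k = ln 2 / 0.01224 ≈ 56.6 hours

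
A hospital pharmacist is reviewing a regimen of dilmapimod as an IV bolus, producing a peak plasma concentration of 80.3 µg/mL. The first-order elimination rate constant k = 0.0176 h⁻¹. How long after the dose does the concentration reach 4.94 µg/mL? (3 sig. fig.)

158 hours

C(t) = C₀ e^(−kt)  ⇒  t = ln(C₀/C) / k
t = ln(80.3/4.94) / 0.01760 = 2.788 / 0.01760 ≈ 158 hours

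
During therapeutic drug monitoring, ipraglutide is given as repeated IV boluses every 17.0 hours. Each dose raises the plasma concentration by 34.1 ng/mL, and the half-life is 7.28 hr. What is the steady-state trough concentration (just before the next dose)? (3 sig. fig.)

8.43 ng/mL

k = ln 2 / 7.28 = 0.09521 hr⁻¹
Fraction remaining after one interval: e^(−kτ) = e^(−0.09521 × 17.0) = 0.1982
R = 1 / (1 − 0.1982) = 1.247
Css,max = 34.1 × 1.247 = 42.53 ng/mL
Css,min = Css,max × e^(−kτ) = 42.53 × 0.1982 ≈ 8.43 ng/mL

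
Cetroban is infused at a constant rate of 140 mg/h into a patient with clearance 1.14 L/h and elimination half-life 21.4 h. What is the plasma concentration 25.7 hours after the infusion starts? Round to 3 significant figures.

Css = rate / CL = 140 / 1.14 = 122.8 µg/mL
k = ln 2 / 21.4 = 0.03239 h⁻¹
C(t) = Css (1 − e^(−kt)) = 122.8 × (1 − e^(−0.8324)) = 122.8 × 0.5650 ≈ 69.4 µg/mL

69.4 µg/mL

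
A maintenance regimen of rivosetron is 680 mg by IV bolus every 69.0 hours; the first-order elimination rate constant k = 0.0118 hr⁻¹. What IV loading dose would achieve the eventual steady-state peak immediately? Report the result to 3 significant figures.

Accumulation ratio R = 1 / (1 − e^(−kτ)) = 1 / (1 − e^(−0.01180×69.0)) = 1 / (1 − 0.4430) = 1.795
Loading dose = maintenance dose × R = 680 × 1.795 ≈ 1220 mg

1220 mg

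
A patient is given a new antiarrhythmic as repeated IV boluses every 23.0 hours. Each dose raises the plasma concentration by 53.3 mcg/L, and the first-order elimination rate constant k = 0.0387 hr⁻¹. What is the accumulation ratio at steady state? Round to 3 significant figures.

Fraction remaining after one interval: e^(−kτ) = e^(−0.03870 × 23.0) = 0.4106
R = 1 / (1 − 0.4106) = 1 / 0.5894 ≈ 1.70

1.70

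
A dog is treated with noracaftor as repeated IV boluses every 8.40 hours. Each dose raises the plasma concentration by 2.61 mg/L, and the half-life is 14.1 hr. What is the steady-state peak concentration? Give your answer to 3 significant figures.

k = ln 2 / 14.1 = 0.04916 hr⁻¹
Fraction remaining after one interval: e^(−kτ) = e^(−0.04916 × 8.40) = 0.6617
R = 1 / (1 − 0.6617) = 2.956
Css,max = 2.61 × 2.956 ≈ 7.72 mg/L

7.72 mg/L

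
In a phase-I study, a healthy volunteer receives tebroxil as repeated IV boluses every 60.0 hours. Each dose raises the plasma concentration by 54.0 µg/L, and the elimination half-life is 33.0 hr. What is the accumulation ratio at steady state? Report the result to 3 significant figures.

1.40

k = ln 2 / 33.0 = 0.02100 hr⁻¹
Fraction remaining after one interval: e^(−kτ) = e^(−0.02100 × 60.0) = 0.2836
R = 1 / (1 − 0.2836) = 1 / 0.7164 ≈ 1.40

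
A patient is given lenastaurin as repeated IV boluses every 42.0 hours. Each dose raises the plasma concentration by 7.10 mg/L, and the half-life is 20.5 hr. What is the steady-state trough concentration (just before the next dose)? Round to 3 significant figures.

2.26 mg/L

k = ln 2 / 20.5 = 0.03381 hr⁻¹
Fraction remaining after one interval: e^(−kτ) = e^(−0.03381 × 42.0) = 0.2417
R = 1 / (1 − 0.2417) = 1.319
Css,max = 7.10 × 1.319 = 9.363 mg/L
Css,min = Css,max × e^(−kτ) = 9.363 × 0.2417 ≈ 2.26 mg/L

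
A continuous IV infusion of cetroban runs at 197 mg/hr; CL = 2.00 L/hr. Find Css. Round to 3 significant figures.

Css = infusion rate / CL = 197 / 2.00 ≈ 98.5 mg/L

98.5 mg/L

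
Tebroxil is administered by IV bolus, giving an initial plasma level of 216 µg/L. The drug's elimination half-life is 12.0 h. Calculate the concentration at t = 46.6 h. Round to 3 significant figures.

14.6 µg/L

k = ln 2 / 12.0 = 0.05776 h⁻¹
46.6 h is 3.883 half-lives, so C = 216 × (1/2)^3.883 = 216 × 0.06776 ≈ 14.6 µg/L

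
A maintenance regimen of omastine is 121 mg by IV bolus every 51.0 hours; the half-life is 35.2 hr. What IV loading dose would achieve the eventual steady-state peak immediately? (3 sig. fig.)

191 mg

k = ln 2 / 35.2 = 0.01969 hr⁻¹
Accumulation ratio R = 1 / (1 − e^(−kτ)) = 1 / (1 − e^(−0.01969×51.0)) = 1 / (1 − 0.3663) = 1.578
Loading dose = maintenance dose × R = 121 × 1.578 ≈ 191 mg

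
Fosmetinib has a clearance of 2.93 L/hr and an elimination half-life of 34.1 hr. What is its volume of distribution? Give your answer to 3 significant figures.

144 L

k = ln 2 / t½ = ln 2 / 34.1 = 0.02033 hr⁻¹
V = CL / k = 2.93 / 0.02033 ≈ 144 L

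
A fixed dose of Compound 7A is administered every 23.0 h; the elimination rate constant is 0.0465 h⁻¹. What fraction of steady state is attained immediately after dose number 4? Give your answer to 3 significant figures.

0.986

f_n = 1 − e^(−nkτ) = 1 − e^(−4 × 0.04650 × 23.0) = 1 − e^(−4.278) = 1 − 0.01387 ≈ 0.986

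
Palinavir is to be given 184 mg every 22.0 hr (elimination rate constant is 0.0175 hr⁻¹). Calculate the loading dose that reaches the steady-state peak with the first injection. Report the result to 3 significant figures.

576 mg

Accumulation ratio R = 1 / (1 − e^(−kτ)) = 1 / (1 − e^(−0.01750×22.0)) = 1 / (1 − 0.6805) = 3.129
Loading dose = maintenance dose × R = 184 × 3.129 ≈ 576 mg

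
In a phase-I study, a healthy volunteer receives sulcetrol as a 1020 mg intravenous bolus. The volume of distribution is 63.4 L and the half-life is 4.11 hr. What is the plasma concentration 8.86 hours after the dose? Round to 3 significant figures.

3.61 mg/L

C₀ = dose / V = 1020 / 63.4 = 16.09 mg/L
k = ln 2 / 4.11 = 0.1686 hr⁻¹
C(t) = C₀ e^(−kt) = 16.09 × e^(−0.1686 × 8.86) = 16.09 × e^(−1.494) = 16.09 × 0.2244 ≈ 3.61 mg/L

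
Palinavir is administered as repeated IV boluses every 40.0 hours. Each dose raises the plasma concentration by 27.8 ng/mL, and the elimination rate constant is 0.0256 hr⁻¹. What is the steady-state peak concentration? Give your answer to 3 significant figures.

Fraction remaining after one interval: e^(−kτ) = e^(−0.02560 × 40.0) = 0.3592
R = 1 / (1 − 0.3592) = 1.560
Css,max = 27.8 × 1.560 ≈ 43.4 ng/mL

43.4 ng/mL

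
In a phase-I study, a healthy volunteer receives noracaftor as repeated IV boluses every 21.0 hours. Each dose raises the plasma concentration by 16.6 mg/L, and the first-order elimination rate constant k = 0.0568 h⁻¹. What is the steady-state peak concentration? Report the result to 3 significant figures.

23.8 mg/L

Fraction remaining after one interval: e^(−kτ) = e^(−0.05680 × 21.0) = 0.3034
R = 1 / (1 − 0.3034) = 1.435
Css,max = 16.6 × 1.435 ≈ 23.8 mg/L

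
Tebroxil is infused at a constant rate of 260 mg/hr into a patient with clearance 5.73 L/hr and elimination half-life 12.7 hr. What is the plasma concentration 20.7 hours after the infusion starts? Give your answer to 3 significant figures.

Css = rate / CL = 260 / 5.73 = 45.38 µg/mL
k = ln 2 / 12.7 = 0.05458 hr⁻¹
C(t) = Css (1 − e^(−kt)) = 45.38 × (1 − e^(−1.130)) = 45.38 × 0.6769 ≈ 30.7 µg/mL

30.7 µg/mL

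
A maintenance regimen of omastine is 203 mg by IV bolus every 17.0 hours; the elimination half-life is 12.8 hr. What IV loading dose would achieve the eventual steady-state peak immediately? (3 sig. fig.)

337 mg

k = ln 2 / 12.8 = 0.05415 hr⁻¹
Accumulation ratio R = 1 / (1 − e^(−kτ)) = 1 / (1 − e^(−0.05415×17.0)) = 1 / (1 − 0.3983) = 1.662
Loading dose = maintenance dose × R = 203 × 1.662 ≈ 337 mg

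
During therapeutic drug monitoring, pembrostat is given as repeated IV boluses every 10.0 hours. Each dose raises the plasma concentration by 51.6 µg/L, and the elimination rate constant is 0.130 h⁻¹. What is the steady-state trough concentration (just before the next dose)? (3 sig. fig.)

19.3 µg/L

Fraction remaining after one interval: e^(−kτ) = e^(−0.1300 × 10.0) = 0.2725
R = 1 / (1 − 0.2725) = 1.375
Css,max = 51.6 × 1.375 = 70.93 µg/L
Css,min = Css,max × e^(−kτ) = 70.93 × 0.2725 ≈ 19.3 µg/L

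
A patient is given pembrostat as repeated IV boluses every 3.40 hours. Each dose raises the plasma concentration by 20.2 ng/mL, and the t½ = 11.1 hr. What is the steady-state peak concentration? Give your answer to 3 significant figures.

k = ln 2 / 11.1 = 0.06245 hr⁻¹
Fraction remaining after one interval: e^(−kτ) = e^(−0.06245 × 3.40) = 0.8087
R = 1 / (1 − 0.8087) = 5.228
Css,max = 20.2 × 5.228 ≈ 106 ng/mL

106 ng/mL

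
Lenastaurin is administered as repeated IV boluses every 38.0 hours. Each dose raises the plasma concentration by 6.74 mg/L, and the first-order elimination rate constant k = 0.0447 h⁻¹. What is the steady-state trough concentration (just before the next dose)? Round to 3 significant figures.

Fraction remaining after one interval: e^(−kτ) = e^(−0.04470 × 38.0) = 0.1829
R = 1 / (1 − 0.1829) = 1.224
Css,max = 6.74 × 1.224 = 8.249 mg/L
Css,min = Css,max × e^(−kτ) = 8.249 × 0.1829 ≈ 1.51 mg/L

1.51 mg/L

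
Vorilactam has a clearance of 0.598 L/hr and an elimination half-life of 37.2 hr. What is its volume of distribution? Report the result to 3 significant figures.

32.1 L

k = ln 2 / t½ = ln 2 / 37.2 = 0.01863 hr⁻¹
V = CL / k = 0.598 / 0.01863 ≈ 32.1 L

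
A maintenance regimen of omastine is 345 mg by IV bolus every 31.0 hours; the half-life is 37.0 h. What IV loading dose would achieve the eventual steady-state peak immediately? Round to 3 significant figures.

k = ln 2 / 37.0 = 0.01873 h⁻¹
Accumulation ratio R = 1 / (1 − e^(−kτ)) = 1 / (1 − e^(−0.01873×31.0)) = 1 / (1 − 0.5595) = 2.270
Loading dose = maintenance dose × R = 345 × 2.270 ≈ 783 mg

783 mg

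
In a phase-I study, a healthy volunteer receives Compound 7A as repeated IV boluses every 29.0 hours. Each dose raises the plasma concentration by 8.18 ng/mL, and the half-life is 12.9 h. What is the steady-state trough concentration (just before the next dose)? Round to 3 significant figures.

2.18 ng/mL

k = ln 2 / 12.9 = 0.05373 h⁻¹
Fraction remaining after one interval: e^(−kτ) = e^(−0.05373 × 29.0) = 0.2105
R = 1 / (1 − 0.2105) = 1.267
Css,max = 8.18 × 1.267 = 10.36 ng/mL
Css,min = Css,max × e^(−kτ) = 10.36 × 0.2105 ≈ 2.18 ng/mL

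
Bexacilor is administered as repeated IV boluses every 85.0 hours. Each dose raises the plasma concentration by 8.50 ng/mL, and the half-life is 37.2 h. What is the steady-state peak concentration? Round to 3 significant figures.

k = ln 2 / 37.2 = 0.01863 h⁻¹
Fraction remaining after one interval: e^(−kτ) = e^(−0.01863 × 85.0) = 0.2052
R = 1 / (1 − 0.2052) = 1.258
Css,max = 8.50 × 1.258 ≈ 10.7 ng/mL

10.7 ng/mL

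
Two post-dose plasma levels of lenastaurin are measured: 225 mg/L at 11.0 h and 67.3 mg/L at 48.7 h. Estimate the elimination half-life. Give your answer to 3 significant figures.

k = ln(C₁/C₂) / (t₂ − t₁) = ln(225/67.3) / (48.7 − 11.0)
  = 1.207 / 37.70 = 0.03201 h⁻¹
t½ = ln 2 / k = ln 2 / 0.03201 ≈ 21.7 hours

21.7 hours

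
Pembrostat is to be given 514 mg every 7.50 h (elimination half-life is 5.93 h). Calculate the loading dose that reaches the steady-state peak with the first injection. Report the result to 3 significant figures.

880 mg

k = ln 2 / 5.93 = 0.1169 h⁻¹
Accumulation ratio R = 1 / (1 − e^(−kτ)) = 1 / (1 − e^(−0.1169×7.50)) = 1 / (1 − 0.4162) = 1.713
Loading dose = maintenance dose × R = 514 × 1.713 ≈ 880 mg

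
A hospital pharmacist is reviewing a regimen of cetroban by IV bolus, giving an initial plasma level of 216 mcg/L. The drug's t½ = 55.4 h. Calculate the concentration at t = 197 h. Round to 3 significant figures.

k = ln 2 / 55.4 = 0.01251 h⁻¹
197 h is 3.556 half-lives, so C = 216 × (1/2)^3.556 = 216 × 0.08503 ≈ 18.4 mcg/L

18.4 mcg/L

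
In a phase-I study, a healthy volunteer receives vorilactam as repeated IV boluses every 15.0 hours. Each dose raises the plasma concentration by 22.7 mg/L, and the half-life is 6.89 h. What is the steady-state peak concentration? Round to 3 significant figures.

29.1 mg/L

k = ln 2 / 6.89 = 0.1006 h⁻¹
Fraction remaining after one interval: e^(−kτ) = e^(−0.1006 × 15.0) = 0.2211
R = 1 / (1 − 0.2211) = 1.284
Css,max = 22.7 × 1.284 ≈ 29.1 mg/L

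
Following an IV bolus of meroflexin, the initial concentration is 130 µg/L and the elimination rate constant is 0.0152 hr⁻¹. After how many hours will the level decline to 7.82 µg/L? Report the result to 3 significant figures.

185 hours

C(t) = C₀ e^(−kt)  ⇒  t = ln(C₀/C) / k
t = ln(130/7.82) / 0.01520 = 2.811 / 0.01520 ≈ 185 hours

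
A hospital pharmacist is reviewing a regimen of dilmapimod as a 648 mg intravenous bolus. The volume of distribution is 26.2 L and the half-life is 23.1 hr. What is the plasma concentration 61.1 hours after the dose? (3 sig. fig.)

3.95 mg/L

C₀ = dose / V = 648 / 26.2 = 24.73 mg/L
k = ln 2 / 23.1 = 0.03001 hr⁻¹
C(t) = C₀ e^(−kt) = 24.73 × e^(−0.03001 × 61.1) = 24.73 × e^(−1.833) = 24.73 × 0.1599 ≈ 3.95 mg/L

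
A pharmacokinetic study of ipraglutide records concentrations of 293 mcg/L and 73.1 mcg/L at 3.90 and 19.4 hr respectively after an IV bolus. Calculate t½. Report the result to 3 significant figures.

k = ln(C₁/C₂) / (t₂ − t₁) = ln(293/73.1) / (19.4 − 3.90)
  = 1.388 / 15.50 = 0.08957 hr⁻¹
t½ = ln 2 / k = ln 2 / 0.08957 ≈ 7.74 hours

7.74 hours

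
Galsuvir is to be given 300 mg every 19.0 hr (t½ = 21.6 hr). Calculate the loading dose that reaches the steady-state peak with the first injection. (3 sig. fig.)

k = ln 2 / 21.6 = 0.03209 hr⁻¹
Accumulation ratio R = 1 / (1 − e^(−kτ)) = 1 / (1 − e^(−0.03209×19.0)) = 1 / (1 − 0.5435) = 2.191
Loading dose = maintenance dose × R = 300 × 2.191 ≈ 657 mg

657 mg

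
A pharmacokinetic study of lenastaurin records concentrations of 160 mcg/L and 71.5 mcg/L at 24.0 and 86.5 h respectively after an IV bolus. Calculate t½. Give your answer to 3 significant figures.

k = ln(C₁/C₂) / (t₂ − t₁) = ln(160/71.5) / (86.5 − 24.0)
  = 0.8055 / 62.50 = 0.01289 h⁻¹
t½ = ln 2 / k = ln 2 / 0.01289 ≈ 53.8 hours

53.8 hours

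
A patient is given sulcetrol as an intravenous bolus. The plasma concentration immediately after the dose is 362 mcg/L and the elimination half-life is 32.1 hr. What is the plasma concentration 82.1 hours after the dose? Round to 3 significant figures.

61.5 mcg/L

k = ln 2 / 32.1 = 0.02159 hr⁻¹
C(t) = C₀ e^(−kt) = 362 × e^(−0.02159 × 82.1) = 362 × e^(−1.773) = 362 × 0.1699 ≈ 61.5 mcg/L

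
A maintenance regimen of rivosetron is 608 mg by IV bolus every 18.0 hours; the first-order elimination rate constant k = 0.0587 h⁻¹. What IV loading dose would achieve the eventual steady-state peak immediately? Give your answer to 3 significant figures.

932 mg

Accumulation ratio R = 1 / (1 − e^(−kτ)) = 1 / (1 − e^(−0.05870×18.0)) = 1 / (1 − 0.3476) = 1.533
Loading dose = maintenance dose × R = 608 × 1.533 ≈ 932 mg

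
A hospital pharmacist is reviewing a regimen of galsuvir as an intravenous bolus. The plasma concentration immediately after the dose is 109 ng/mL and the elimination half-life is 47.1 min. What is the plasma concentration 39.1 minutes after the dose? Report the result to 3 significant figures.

k = ln 2 / 47.1 = 0.01472 min⁻¹
C(t) = C₀ e^(−kt) = 109 × e^(−0.01472 × 39.1) = 109 × e^(−0.5754) = 109 × 0.5625 ≈ 61.3 ng/mL

61.3 ng/mL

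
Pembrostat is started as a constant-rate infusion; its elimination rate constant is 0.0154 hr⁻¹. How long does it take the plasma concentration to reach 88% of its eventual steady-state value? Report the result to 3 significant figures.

138 hours

f = 1 − e^(−kt)  ⇒  t = −ln(1 − f) / k
t = −ln(1 − 0.88) / 0.01540 = 2.120 / 0.01540 ≈ 138 hours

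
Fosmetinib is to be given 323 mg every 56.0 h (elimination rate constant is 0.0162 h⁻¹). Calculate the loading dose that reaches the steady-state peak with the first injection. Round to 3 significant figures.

542 mg

Accumulation ratio R = 1 / (1 − e^(−kτ)) = 1 / (1 − e^(−0.01620×56.0)) = 1 / (1 − 0.4037) = 1.677
Loading dose = maintenance dose × R = 323 × 1.677 ≈ 542 mg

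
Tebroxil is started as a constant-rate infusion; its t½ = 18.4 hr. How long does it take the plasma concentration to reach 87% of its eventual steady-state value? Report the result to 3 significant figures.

54.2 hours

k = ln 2 / 18.4 = 0.03767 hr⁻¹
f = 1 − e^(−kt)  ⇒  t = −ln(1 − f) / k
t = −ln(1 − 0.87) / 0.03767 = 2.040 / 0.03767 ≈ 54.2 hours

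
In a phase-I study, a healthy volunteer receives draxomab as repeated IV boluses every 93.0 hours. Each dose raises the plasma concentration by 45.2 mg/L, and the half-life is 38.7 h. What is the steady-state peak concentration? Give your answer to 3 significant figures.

k = ln 2 / 38.7 = 0.01791 h⁻¹
Fraction remaining after one interval: e^(−kτ) = e^(−0.01791 × 93.0) = 0.1891
R = 1 / (1 − 0.1891) = 1.233
Css,max = 45.2 × 1.233 ≈ 55.7 mg/L

55.7 mg/L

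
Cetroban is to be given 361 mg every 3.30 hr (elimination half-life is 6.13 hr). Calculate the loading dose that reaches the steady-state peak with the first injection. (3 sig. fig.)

k = ln 2 / 6.13 = 0.1131 hr⁻¹
Accumulation ratio R = 1 / (1 − e^(−kτ)) = 1 / (1 − e^(−0.1131×3.30)) = 1 / (1 − 0.6886) = 3.211
Loading dose = maintenance dose × R = 361 × 3.211 ≈ 1160 mg

1160 mg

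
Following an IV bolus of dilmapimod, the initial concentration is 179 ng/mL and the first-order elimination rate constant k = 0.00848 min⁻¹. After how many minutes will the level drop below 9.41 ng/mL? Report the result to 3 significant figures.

C(t) = C₀ e^(−kt)  ⇒  t = ln(C₀/C) / k
t = ln(179/9.41) / 0.008480 = 2.946 / 0.008480 ≈ 347 minutes

347 minutes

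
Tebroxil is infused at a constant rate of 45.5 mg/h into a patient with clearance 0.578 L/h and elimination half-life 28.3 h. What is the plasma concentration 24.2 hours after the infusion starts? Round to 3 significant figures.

Css = rate / CL = 45.5 / 0.578 = 78.72 mg/L
k = ln 2 / 28.3 = 0.02449 h⁻¹
C(t) = Css (1 − e^(−kt)) = 78.72 × (1 − e^(−0.5927)) = 78.72 × 0.4472 ≈ 35.2 mg/L

35.2 mg/L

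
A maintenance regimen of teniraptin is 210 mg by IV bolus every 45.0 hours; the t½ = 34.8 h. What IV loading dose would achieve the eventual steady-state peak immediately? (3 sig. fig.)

355 mg

k = ln 2 / 34.8 = 0.01992 h⁻¹
Accumulation ratio R = 1 / (1 − e^(−kτ)) = 1 / (1 − e^(−0.01992×45.0)) = 1 / (1 − 0.4081) = 1.689
Loading dose = maintenance dose × R = 210 × 1.689 ≈ 355 mg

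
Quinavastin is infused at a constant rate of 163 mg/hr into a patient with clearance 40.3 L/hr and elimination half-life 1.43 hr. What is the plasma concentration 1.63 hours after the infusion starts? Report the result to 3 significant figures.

Css = rate / CL = 163 / 40.3 = 4.045 µg/mL
k = ln 2 / 1.43 = 0.4847 hr⁻¹
C(t) = Css (1 − e^(−kt)) = 4.045 × (1 − e^(−0.7901)) = 4.045 × 0.5462 ≈ 2.21 µg/mL

2.21 µg/mL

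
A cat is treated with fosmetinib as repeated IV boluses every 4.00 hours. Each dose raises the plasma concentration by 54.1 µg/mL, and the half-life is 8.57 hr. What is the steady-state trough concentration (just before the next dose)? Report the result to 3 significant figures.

142 µg/mL

k = ln 2 / 8.57 = 0.08088 hr⁻¹
Fraction remaining after one interval: e^(−kτ) = e^(−0.08088 × 4.00) = 0.7236
R = 1 / (1 − 0.7236) = 3.618
Css,max = 54.1 × 3.618 = 195.7 µg/mL
Css,min = Css,max × e^(−kτ) = 195.7 × 0.7236 ≈ 142 µg/mL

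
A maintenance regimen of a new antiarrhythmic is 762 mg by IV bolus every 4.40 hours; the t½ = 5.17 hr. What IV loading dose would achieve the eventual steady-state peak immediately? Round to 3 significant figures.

k = ln 2 / 5.17 = 0.1341 hr⁻¹
Accumulation ratio R = 1 / (1 − e^(−kτ)) = 1 / (1 − e^(−0.1341×4.40)) = 1 / (1 − 0.5544) = 2.244
Loading dose = maintenance dose × R = 762 × 2.244 ≈ 1710 mg

1710 mg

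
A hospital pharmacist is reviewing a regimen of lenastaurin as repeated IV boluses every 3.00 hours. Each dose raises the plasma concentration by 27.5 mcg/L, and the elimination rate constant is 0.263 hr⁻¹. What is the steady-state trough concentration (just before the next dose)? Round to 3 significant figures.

Fraction remaining after one interval: e^(−kτ) = e^(−0.2630 × 3.00) = 0.4543
R = 1 / (1 − 0.4543) = 1.833
Css,max = 27.5 × 1.833 = 50.39 mcg/L
Css,min = Css,max × e^(−kτ) = 50.39 × 0.4543 ≈ 22.9 mcg/L

22.9 mcg/L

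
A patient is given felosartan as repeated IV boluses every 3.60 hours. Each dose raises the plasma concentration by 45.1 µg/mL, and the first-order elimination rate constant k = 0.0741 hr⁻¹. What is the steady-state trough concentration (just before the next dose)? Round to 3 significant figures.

148 µg/mL

Fraction remaining after one interval: e^(−kτ) = e^(−0.07410 × 3.60) = 0.7659
R = 1 / (1 − 0.7659) = 4.271
Css,max = 45.1 × 4.271 = 192.6 µg/mL
Css,min = Css,max × e^(−kτ) = 192.6 × 0.7659 ≈ 148 µg/mL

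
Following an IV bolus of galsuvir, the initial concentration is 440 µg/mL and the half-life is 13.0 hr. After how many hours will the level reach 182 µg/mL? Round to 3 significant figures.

16.6 hours

k = ln 2 / 13.0 = 0.05332 hr⁻¹
C(t) = C₀ e^(−kt)  ⇒  t = ln(C₀/C) / k
t = ln(440/182) / 0.05332 = 0.8828 / 0.05332 ≈ 16.6 hours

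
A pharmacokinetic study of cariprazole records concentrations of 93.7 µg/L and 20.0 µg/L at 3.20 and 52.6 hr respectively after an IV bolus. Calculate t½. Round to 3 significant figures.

22.2 hours

k = ln(C₁/C₂) / (t₂ − t₁) = ln(93.7/20.0) / (52.6 − 3.20)
  = 1.544 / 49.40 = 0.03126 hr⁻¹
t½ = ln 2 / k = ln 2 / 0.03126 ≈ 22.2 hours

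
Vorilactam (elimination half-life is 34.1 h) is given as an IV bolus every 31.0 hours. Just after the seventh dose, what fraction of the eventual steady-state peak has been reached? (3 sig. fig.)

k = ln 2 / 34.1 = 0.02033 h⁻¹
f_n = 1 − e^(−nkτ) = 1 − e^(−7 × 0.02033 × 31.0) = 1 − e^(−4.411) = 1 − 0.01214 ≈ 0.988

0.988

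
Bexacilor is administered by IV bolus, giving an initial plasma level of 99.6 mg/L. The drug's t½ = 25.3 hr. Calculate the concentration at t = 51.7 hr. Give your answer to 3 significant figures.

24.2 mg/L

k = ln 2 / 25.3 = 0.02740 hr⁻¹
C(t) = C₀ e^(−kt) = 99.6 × e^(−0.02740 × 51.7) = 99.6 × e^(−1.416) = 99.6 × 0.2426 ≈ 24.2 mg/L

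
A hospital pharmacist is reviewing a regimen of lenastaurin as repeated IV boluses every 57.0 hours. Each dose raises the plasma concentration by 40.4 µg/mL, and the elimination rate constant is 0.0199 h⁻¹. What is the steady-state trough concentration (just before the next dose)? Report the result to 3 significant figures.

19.2 µg/mL

Fraction remaining after one interval: e^(−kτ) = e^(−0.01990 × 57.0) = 0.3216
R = 1 / (1 − 0.3216) = 1.474
Css,max = 40.4 × 1.474 = 59.56 µg/mL
Css,min = Css,max × e^(−kτ) = 59.56 × 0.3216 ≈ 19.2 µg/mL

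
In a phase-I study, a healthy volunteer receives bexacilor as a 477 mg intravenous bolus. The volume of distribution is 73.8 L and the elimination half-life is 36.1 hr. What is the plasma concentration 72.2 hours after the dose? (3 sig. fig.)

1.62 µg/mL

C₀ = dose / V = 477 / 73.8 = 6.463 µg/mL
k = ln 2 / 36.1 = 0.01920 hr⁻¹
C(t) = C₀ e^(−kt) = 6.463 × e^(−0.01920 × 72.2) = 6.463 × e^(−1.386) = 6.463 × 0.2500 ≈ 1.62 µg/mL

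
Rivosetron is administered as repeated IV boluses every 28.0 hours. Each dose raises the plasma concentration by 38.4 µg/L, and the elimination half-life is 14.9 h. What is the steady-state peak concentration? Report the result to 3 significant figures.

52.7 µg/L

k = ln 2 / 14.9 = 0.04652 h⁻¹
Fraction remaining after one interval: e^(−kτ) = e^(−0.04652 × 28.0) = 0.2718
R = 1 / (1 − 0.2718) = 1.373
Css,max = 38.4 × 1.373 ≈ 52.7 µg/L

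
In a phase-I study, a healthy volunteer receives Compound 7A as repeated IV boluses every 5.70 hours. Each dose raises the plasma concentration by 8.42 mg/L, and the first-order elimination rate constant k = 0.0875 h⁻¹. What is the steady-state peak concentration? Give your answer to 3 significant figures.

Fraction remaining after one interval: e^(−kτ) = e^(−0.08750 × 5.70) = 0.6073
R = 1 / (1 − 0.6073) = 2.546
Css,max = 8.42 × 2.546 ≈ 21.4 mg/L

21.4 mg/L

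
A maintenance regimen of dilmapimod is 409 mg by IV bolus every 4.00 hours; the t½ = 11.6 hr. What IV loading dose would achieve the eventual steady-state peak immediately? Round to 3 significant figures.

1920 mg

k = ln 2 / 11.6 = 0.05975 hr⁻¹
Accumulation ratio R = 1 / (1 − e^(−kτ)) = 1 / (1 − e^(−0.05975×4.00)) = 1 / (1 − 0.7874) = 4.704
Loading dose = maintenance dose × R = 409 × 4.704 ≈ 1920 mg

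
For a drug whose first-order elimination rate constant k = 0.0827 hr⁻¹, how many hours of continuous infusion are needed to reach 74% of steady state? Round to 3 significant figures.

16.3 hours

f = 1 − e^(−kt)  ⇒  t = −ln(1 − f) / k
t = −ln(1 − 0.74) / 0.08270 = 1.347 / 0.08270 ≈ 16.3 hours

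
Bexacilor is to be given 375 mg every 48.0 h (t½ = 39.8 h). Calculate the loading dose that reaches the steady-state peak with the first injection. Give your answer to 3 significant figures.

662 mg

k = ln 2 / 39.8 = 0.01742 h⁻¹
Accumulation ratio R = 1 / (1 − e^(−kτ)) = 1 / (1 − e^(−0.01742×48.0)) = 1 / (1 − 0.4335) = 1.765
Loading dose = maintenance dose × R = 375 × 1.765 ≈ 662 mg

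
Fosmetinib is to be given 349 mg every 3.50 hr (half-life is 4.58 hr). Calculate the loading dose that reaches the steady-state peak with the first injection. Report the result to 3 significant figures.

k = ln 2 / 4.58 = 0.1513 hr⁻¹
Accumulation ratio R = 1 / (1 − e^(−kτ)) = 1 / (1 − e^(−0.1513×3.50)) = 1 / (1 − 0.5888) = 2.432
Loading dose = maintenance dose × R = 349 × 2.432 ≈ 849 mg

849 mg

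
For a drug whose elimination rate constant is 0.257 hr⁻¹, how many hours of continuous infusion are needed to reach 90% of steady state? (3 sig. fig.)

f = 1 − e^(−kt)  ⇒  t = −ln(1 − f) / k
t = −ln(1 − 0.9) / 0.2570 = 2.303 / 0.2570 ≈ 8.96 hours

8.96 hours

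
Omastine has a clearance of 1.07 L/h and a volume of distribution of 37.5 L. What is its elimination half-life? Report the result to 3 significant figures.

24.3 hours

k = CL / V = 1.07 / 37.5 = 0.02853 h⁻¹
t½ = ln 2 / k = ln 2 / 0.02853 ≈ 24.3 hours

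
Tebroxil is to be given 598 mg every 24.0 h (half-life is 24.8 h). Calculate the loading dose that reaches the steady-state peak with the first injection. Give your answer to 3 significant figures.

k = ln 2 / 24.8 = 0.02795 h⁻¹
Accumulation ratio R = 1 / (1 − e^(−kτ)) = 1 / (1 − e^(−0.02795×24.0)) = 1 / (1 − 0.5113) = 2.046
Loading dose = maintenance dose × R = 598 × 2.046 ≈ 1220 mg

1220 mg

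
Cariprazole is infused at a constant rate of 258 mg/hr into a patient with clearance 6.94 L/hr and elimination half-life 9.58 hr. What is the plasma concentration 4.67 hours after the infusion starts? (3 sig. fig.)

Css = rate / CL = 258 / 6.94 = 37.18 mg/L
k = ln 2 / 9.58 = 0.07235 hr⁻¹
C(t) = Css (1 − e^(−kt)) = 37.18 × (1 − e^(−0.3379)) = 37.18 × 0.2867 ≈ 10.7 mg/L

10.7 mg/L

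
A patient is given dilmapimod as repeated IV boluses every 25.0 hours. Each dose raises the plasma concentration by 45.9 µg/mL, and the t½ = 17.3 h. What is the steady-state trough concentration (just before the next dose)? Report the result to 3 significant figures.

26.6 µg/mL

k = ln 2 / 17.3 = 0.04007 h⁻¹
Fraction remaining after one interval: e^(−kτ) = e^(−0.04007 × 25.0) = 0.3673
R = 1 / (1 − 0.3673) = 1.580
Css,max = 45.9 × 1.580 = 72.54 µg/mL
Css,min = Css,max × e^(−kτ) = 72.54 × 0.3673 ≈ 26.6 µg/mL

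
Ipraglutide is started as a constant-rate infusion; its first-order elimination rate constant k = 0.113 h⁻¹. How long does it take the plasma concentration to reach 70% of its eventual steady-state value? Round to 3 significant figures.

f = 1 − e^(−kt)  ⇒  t = −ln(1 − f) / k
t = −ln(1 − 0.7) / 0.1130 = 1.204 / 0.1130 ≈ 10.7 hours

10.7 hours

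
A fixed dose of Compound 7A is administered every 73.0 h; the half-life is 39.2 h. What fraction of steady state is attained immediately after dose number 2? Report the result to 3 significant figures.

k = ln 2 / 39.2 = 0.01768 h⁻¹
f_n = 1 − e^(−nkτ) = 1 − e^(−2 × 0.01768 × 73.0) = 1 − e^(−2.582) = 1 − 0.07565 ≈ 0.924

0.924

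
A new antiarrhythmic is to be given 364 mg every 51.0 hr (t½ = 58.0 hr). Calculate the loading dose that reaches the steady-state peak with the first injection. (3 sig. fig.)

798 mg

k = ln 2 / 58.0 = 0.01195 hr⁻¹
Accumulation ratio R = 1 / (1 − e^(−kτ)) = 1 / (1 − e^(−0.01195×51.0)) = 1 / (1 − 0.5436) = 2.191
Loading dose = maintenance dose × R = 364 × 2.191 ≈ 798 mg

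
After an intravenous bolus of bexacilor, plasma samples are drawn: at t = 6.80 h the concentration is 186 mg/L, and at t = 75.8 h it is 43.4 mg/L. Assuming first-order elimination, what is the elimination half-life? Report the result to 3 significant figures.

k = ln(C₁/C₂) / (t₂ − t₁) = ln(186/43.4) / (75.8 − 6.80)
  = 1.455 / 69.00 = 0.02109 h⁻¹
t½ = ln 2 / k = ln 2 / 0.02109 ≈ 32.9 hours

32.9 hours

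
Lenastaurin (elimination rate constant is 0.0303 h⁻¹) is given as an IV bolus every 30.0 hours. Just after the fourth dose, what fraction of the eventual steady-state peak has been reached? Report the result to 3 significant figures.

0.974

f_n = 1 − e^(−nkτ) = 1 − e^(−4 × 0.03030 × 30.0) = 1 − e^(−3.636) = 1 − 0.02636 ≈ 0.974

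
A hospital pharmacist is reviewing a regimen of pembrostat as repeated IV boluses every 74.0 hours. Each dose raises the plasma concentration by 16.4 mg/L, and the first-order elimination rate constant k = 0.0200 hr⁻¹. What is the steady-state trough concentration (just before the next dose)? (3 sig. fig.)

Fraction remaining after one interval: e^(−kτ) = e^(−0.02000 × 74.0) = 0.2276
R = 1 / (1 − 0.2276) = 1.295
Css,max = 16.4 × 1.295 = 21.23 mg/L
Css,min = Css,max × e^(−kτ) = 21.23 × 0.2276 ≈ 4.83 mg/L

4.83 mg/L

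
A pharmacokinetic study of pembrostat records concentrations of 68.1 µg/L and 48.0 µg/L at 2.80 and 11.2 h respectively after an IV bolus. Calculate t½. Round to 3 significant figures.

k = ln(C₁/C₂) / (t₂ − t₁) = ln(68.1/48.0) / (11.2 − 2.80)
  = 0.3498 / 8.400 = 0.04164 h⁻¹
t½ = ln 2 / k = ln 2 / 0.04164 ≈ 16.6 hours

16.6 hours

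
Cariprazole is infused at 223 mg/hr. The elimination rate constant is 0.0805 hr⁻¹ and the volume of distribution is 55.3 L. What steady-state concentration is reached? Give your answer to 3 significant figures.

50.1 µg/mL

CL = k · V = 0.0805 × 55.3 = 4.452 L/hr
Css = rate / CL = 223 / 4.452 ≈ 50.1 µg/mL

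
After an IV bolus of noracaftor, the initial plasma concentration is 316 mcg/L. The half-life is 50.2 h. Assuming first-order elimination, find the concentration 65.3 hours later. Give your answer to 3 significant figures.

k = ln 2 / 50.2 = 0.01381 h⁻¹
C(t) = C₀ e^(−kt) = 316 × e^(−0.01381 × 65.3) = 316 × e^(−0.9016) = 316 × 0.4059 ≈ 128 mcg/L

128 mcg/L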